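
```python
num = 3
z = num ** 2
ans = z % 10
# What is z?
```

Trace (tracking z):
num = 3  # -> num = 3
z = num ** 2  # -> z = 9
ans = z % 10  # -> ans = 9

Answer: 9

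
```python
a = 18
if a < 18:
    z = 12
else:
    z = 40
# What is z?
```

Trace (tracking z):
a = 18  # -> a = 18
if a < 18:  # condition is False
else:
    z = 40  # -> z = 40

Answer: 40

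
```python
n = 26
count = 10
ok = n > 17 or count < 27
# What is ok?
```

Trace (tracking ok):
n = 26  # -> n = 26
count = 10  # -> count = 10
ok = n > 17 or count < 27  # -> ok = True

Answer: True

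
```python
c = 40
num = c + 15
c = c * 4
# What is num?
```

Trace (tracking num):
c = 40  # -> c = 40
num = c + 15  # -> num = 55
c = c * 4  # -> c = 160

Answer: 55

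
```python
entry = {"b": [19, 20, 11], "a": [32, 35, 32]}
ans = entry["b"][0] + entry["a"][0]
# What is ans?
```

Trace (tracking ans):
entry = {'b': [19, 20, 11], 'a': [32, 35, 32]}  # -> entry = {'b': [19, 20, 11], 'a': [32, 35, 32]}
ans = entry['b'][0] + entry['a'][0]  # -> ans = 51

Answer: 51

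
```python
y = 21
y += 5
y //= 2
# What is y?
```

Answer: 13

Derivation:
Trace (tracking y):
y = 21  # -> y = 21
y += 5  # -> y = 26
y //= 2  # -> y = 13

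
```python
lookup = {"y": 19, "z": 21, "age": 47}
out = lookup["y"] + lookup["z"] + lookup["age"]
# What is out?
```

Answer: 87

Derivation:
Trace (tracking out):
lookup = {'y': 19, 'z': 21, 'age': 47}  # -> lookup = {'y': 19, 'z': 21, 'age': 47}
out = lookup['y'] + lookup['z'] + lookup['age']  # -> out = 87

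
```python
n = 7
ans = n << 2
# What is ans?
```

Answer: 28

Derivation:
Trace (tracking ans):
n = 7  # -> n = 7
ans = n << 2  # -> ans = 28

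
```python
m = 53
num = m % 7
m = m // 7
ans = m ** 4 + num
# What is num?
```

Trace (tracking num):
m = 53  # -> m = 53
num = m % 7  # -> num = 4
m = m // 7  # -> m = 7
ans = m ** 4 + num  # -> ans = 2405

Answer: 4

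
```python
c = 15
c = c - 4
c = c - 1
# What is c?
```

Answer: 10

Derivation:
Trace (tracking c):
c = 15  # -> c = 15
c = c - 4  # -> c = 11
c = c - 1  # -> c = 10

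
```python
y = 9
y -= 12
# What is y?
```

Answer: -3

Derivation:
Trace (tracking y):
y = 9  # -> y = 9
y -= 12  # -> y = -3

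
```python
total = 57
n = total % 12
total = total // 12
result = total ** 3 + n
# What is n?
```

Answer: 9

Derivation:
Trace (tracking n):
total = 57  # -> total = 57
n = total % 12  # -> n = 9
total = total // 12  # -> total = 4
result = total ** 3 + n  # -> result = 73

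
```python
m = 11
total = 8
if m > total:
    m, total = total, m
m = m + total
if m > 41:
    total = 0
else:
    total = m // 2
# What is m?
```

Answer: 19

Derivation:
Trace (tracking m):
m = 11  # -> m = 11
total = 8  # -> total = 8
if m > total:  # condition is True
    m, total = (total, m)  # -> m = 8, total = 11
m = m + total  # -> m = 19
if m > 41:  # condition is False
else:
    total = m // 2  # -> total = 9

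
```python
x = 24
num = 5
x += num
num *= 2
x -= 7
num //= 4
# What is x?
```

Trace (tracking x):
x = 24  # -> x = 24
num = 5  # -> num = 5
x += num  # -> x = 29
num *= 2  # -> num = 10
x -= 7  # -> x = 22
num //= 4  # -> num = 2

Answer: 22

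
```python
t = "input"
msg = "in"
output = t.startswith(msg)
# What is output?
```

Answer: True

Derivation:
Trace (tracking output):
t = 'input'  # -> t = 'input'
msg = 'in'  # -> msg = 'in'
output = t.startswith(msg)  # -> output = True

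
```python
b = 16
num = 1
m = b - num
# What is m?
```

Answer: 15

Derivation:
Trace (tracking m):
b = 16  # -> b = 16
num = 1  # -> num = 1
m = b - num  # -> m = 15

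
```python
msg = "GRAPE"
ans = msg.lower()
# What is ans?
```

Answer: 'grape'

Derivation:
Trace (tracking ans):
msg = 'GRAPE'  # -> msg = 'GRAPE'
ans = msg.lower()  # -> ans = 'grape'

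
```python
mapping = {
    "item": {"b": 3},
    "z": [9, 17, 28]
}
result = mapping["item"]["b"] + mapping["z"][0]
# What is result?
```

Trace (tracking result):
mapping = {'item': {'b': 3}, 'z': [9, 17, 28]}  # -> mapping = {'item': {'b': 3}, 'z': [9, 17, 28]}
result = mapping['item']['b'] + mapping['z'][0]  # -> result = 12

Answer: 12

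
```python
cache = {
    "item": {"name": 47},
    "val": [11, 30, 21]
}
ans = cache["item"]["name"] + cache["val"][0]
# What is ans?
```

Trace (tracking ans):
cache = {'item': {'name': 47}, 'val': [11, 30, 21]}  # -> cache = {'item': {'name': 47}, 'val': [11, 30, 21]}
ans = cache['item']['name'] + cache['val'][0]  # -> ans = 58

Answer: 58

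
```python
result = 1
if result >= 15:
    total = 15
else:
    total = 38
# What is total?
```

Trace (tracking total):
result = 1  # -> result = 1
if result >= 15:  # condition is False
else:
    total = 38  # -> total = 38

Answer: 38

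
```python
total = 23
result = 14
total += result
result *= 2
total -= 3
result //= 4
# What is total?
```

Answer: 34

Derivation:
Trace (tracking total):
total = 23  # -> total = 23
result = 14  # -> result = 14
total += result  # -> total = 37
result *= 2  # -> result = 28
total -= 3  # -> total = 34
result //= 4  # -> result = 7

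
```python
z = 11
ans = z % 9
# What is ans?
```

Trace (tracking ans):
z = 11  # -> z = 11
ans = z % 9  # -> ans = 2

Answer: 2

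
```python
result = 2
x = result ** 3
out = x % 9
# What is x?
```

Answer: 8

Derivation:
Trace (tracking x):
result = 2  # -> result = 2
x = result ** 3  # -> x = 8
out = x % 9  # -> out = 8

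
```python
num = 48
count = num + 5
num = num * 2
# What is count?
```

Answer: 53

Derivation:
Trace (tracking count):
num = 48  # -> num = 48
count = num + 5  # -> count = 53
num = num * 2  # -> num = 96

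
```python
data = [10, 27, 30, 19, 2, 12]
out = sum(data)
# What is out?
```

Trace (tracking out):
data = [10, 27, 30, 19, 2, 12]  # -> data = [10, 27, 30, 19, 2, 12]
out = sum(data)  # -> out = 100

Answer: 100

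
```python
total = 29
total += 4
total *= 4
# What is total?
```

Answer: 132

Derivation:
Trace (tracking total):
total = 29  # -> total = 29
total += 4  # -> total = 33
total *= 4  # -> total = 132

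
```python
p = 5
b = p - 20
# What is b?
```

Answer: -15

Derivation:
Trace (tracking b):
p = 5  # -> p = 5
b = p - 20  # -> b = -15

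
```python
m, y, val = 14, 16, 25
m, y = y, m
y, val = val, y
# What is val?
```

Answer: 14

Derivation:
Trace (tracking val):
m, y, val = (14, 16, 25)  # -> m = 14, y = 16, val = 25
m, y = (y, m)  # -> m = 16, y = 14
y, val = (val, y)  # -> y = 25, val = 14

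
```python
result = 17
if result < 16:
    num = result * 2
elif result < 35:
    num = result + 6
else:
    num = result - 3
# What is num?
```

Answer: 23

Derivation:
Trace (tracking num):
result = 17  # -> result = 17
if result < 16:  # condition is False
elif result < 35:  # condition is True
    num = result + 6  # -> num = 23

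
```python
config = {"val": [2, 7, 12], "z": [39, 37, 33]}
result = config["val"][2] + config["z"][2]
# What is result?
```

Trace (tracking result):
config = {'val': [2, 7, 12], 'z': [39, 37, 33]}  # -> config = {'val': [2, 7, 12], 'z': [39, 37, 33]}
result = config['val'][2] + config['z'][2]  # -> result = 45

Answer: 45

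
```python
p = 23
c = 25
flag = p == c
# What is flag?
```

Answer: False

Derivation:
Trace (tracking flag):
p = 23  # -> p = 23
c = 25  # -> c = 25
flag = p == c  # -> flag = False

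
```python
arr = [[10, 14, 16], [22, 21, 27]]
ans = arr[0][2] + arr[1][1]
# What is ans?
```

Answer: 37

Derivation:
Trace (tracking ans):
arr = [[10, 14, 16], [22, 21, 27]]  # -> arr = [[10, 14, 16], [22, 21, 27]]
ans = arr[0][2] + arr[1][1]  # -> ans = 37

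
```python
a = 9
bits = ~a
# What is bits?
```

Trace (tracking bits):
a = 9  # -> a = 9
bits = ~a  # -> bits = -10

Answer: -10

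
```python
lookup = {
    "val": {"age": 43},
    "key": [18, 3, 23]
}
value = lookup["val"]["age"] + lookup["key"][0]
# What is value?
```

Answer: 61

Derivation:
Trace (tracking value):
lookup = {'val': {'age': 43}, 'key': [18, 3, 23]}  # -> lookup = {'val': {'age': 43}, 'key': [18, 3, 23]}
value = lookup['val']['age'] + lookup['key'][0]  # -> value = 61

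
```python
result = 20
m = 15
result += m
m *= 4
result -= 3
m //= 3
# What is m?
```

Answer: 20

Derivation:
Trace (tracking m):
result = 20  # -> result = 20
m = 15  # -> m = 15
result += m  # -> result = 35
m *= 4  # -> m = 60
result -= 3  # -> result = 32
m //= 3  # -> m = 20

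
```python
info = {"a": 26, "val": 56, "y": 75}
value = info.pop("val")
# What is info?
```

Answer: {'a': 26, 'y': 75}

Derivation:
Trace (tracking info):
info = {'a': 26, 'val': 56, 'y': 75}  # -> info = {'a': 26, 'val': 56, 'y': 75}
value = info.pop('val')  # -> value = 56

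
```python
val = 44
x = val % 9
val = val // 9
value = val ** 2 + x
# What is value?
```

Answer: 24

Derivation:
Trace (tracking value):
val = 44  # -> val = 44
x = val % 9  # -> x = 8
val = val // 9  # -> val = 4
value = val ** 2 + x  # -> value = 24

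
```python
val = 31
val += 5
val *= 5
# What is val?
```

Answer: 180

Derivation:
Trace (tracking val):
val = 31  # -> val = 31
val += 5  # -> val = 36
val *= 5  # -> val = 180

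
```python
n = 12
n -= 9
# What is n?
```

Answer: 3

Derivation:
Trace (tracking n):
n = 12  # -> n = 12
n -= 9  # -> n = 3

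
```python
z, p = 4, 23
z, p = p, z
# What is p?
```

Trace (tracking p):
z, p = (4, 23)  # -> z = 4, p = 23
z, p = (p, z)  # -> z = 23, p = 4

Answer: 4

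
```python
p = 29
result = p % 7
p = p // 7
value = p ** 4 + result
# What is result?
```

Trace (tracking result):
p = 29  # -> p = 29
result = p % 7  # -> result = 1
p = p // 7  # -> p = 4
value = p ** 4 + result  # -> value = 257

Answer: 1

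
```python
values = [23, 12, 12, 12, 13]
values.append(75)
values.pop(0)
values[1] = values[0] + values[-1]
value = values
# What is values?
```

Answer: [12, 87, 12, 13, 75]

Derivation:
Trace (tracking values):
values = [23, 12, 12, 12, 13]  # -> values = [23, 12, 12, 12, 13]
values.append(75)  # -> values = [23, 12, 12, 12, 13, 75]
values.pop(0)  # -> values = [12, 12, 12, 13, 75]
values[1] = values[0] + values[-1]  # -> values = [12, 87, 12, 13, 75]
value = values  # -> value = [12, 87, 12, 13, 75]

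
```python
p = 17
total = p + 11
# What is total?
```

Trace (tracking total):
p = 17  # -> p = 17
total = p + 11  # -> total = 28

Answer: 28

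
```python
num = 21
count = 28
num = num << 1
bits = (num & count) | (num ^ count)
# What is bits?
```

Answer: 62

Derivation:
Trace (tracking bits):
num = 21  # -> num = 21
count = 28  # -> count = 28
num = num << 1  # -> num = 42
bits = num & count | num ^ count  # -> bits = 62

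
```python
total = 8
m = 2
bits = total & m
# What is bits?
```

Trace (tracking bits):
total = 8  # -> total = 8
m = 2  # -> m = 2
bits = total & m  # -> bits = 0

Answer: 0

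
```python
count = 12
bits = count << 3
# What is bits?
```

Trace (tracking bits):
count = 12  # -> count = 12
bits = count << 3  # -> bits = 96

Answer: 96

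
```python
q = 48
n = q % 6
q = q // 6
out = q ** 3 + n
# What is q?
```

Answer: 8

Derivation:
Trace (tracking q):
q = 48  # -> q = 48
n = q % 6  # -> n = 0
q = q // 6  # -> q = 8
out = q ** 3 + n  # -> out = 512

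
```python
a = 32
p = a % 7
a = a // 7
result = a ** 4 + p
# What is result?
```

Trace (tracking result):
a = 32  # -> a = 32
p = a % 7  # -> p = 4
a = a // 7  # -> a = 4
result = a ** 4 + p  # -> result = 260

Answer: 260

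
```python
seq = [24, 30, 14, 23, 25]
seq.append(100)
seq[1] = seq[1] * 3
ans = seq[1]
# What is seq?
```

Answer: [24, 90, 14, 23, 25, 100]

Derivation:
Trace (tracking seq):
seq = [24, 30, 14, 23, 25]  # -> seq = [24, 30, 14, 23, 25]
seq.append(100)  # -> seq = [24, 30, 14, 23, 25, 100]
seq[1] = seq[1] * 3  # -> seq = [24, 90, 14, 23, 25, 100]
ans = seq[1]  # -> ans = 90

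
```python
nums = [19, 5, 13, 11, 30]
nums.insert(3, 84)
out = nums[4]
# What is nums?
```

Answer: [19, 5, 13, 84, 11, 30]

Derivation:
Trace (tracking nums):
nums = [19, 5, 13, 11, 30]  # -> nums = [19, 5, 13, 11, 30]
nums.insert(3, 84)  # -> nums = [19, 5, 13, 84, 11, 30]
out = nums[4]  # -> out = 11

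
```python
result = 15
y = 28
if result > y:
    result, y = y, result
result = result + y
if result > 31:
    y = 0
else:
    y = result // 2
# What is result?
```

Answer: 43

Derivation:
Trace (tracking result):
result = 15  # -> result = 15
y = 28  # -> y = 28
if result > y:  # condition is False
result = result + y  # -> result = 43
if result > 31:  # condition is True
    y = 0  # -> y = 0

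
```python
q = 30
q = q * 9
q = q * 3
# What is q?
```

Trace (tracking q):
q = 30  # -> q = 30
q = q * 9  # -> q = 270
q = q * 3  # -> q = 810

Answer: 810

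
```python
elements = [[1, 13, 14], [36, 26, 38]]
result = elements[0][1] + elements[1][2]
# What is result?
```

Trace (tracking result):
elements = [[1, 13, 14], [36, 26, 38]]  # -> elements = [[1, 13, 14], [36, 26, 38]]
result = elements[0][1] + elements[1][2]  # -> result = 51

Answer: 51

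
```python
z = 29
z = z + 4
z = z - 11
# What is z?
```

Trace (tracking z):
z = 29  # -> z = 29
z = z + 4  # -> z = 33
z = z - 11  # -> z = 22

Answer: 22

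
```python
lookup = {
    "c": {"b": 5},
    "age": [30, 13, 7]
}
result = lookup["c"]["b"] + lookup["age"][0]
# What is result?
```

Trace (tracking result):
lookup = {'c': {'b': 5}, 'age': [30, 13, 7]}  # -> lookup = {'c': {'b': 5}, 'age': [30, 13, 7]}
result = lookup['c']['b'] + lookup['age'][0]  # -> result = 35

Answer: 35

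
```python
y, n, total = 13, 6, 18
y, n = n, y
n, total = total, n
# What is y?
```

Trace (tracking y):
y, n, total = (13, 6, 18)  # -> y = 13, n = 6, total = 18
y, n = (n, y)  # -> y = 6, n = 13
n, total = (total, n)  # -> n = 18, total = 13

Answer: 6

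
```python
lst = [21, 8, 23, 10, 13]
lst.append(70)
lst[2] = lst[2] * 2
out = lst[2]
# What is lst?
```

Answer: [21, 8, 46, 10, 13, 70]

Derivation:
Trace (tracking lst):
lst = [21, 8, 23, 10, 13]  # -> lst = [21, 8, 23, 10, 13]
lst.append(70)  # -> lst = [21, 8, 23, 10, 13, 70]
lst[2] = lst[2] * 2  # -> lst = [21, 8, 46, 10, 13, 70]
out = lst[2]  # -> out = 46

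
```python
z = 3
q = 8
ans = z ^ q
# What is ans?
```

Answer: 11

Derivation:
Trace (tracking ans):
z = 3  # -> z = 3
q = 8  # -> q = 8
ans = z ^ q  # -> ans = 11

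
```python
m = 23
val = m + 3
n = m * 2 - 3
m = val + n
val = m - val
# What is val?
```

Answer: 43

Derivation:
Trace (tracking val):
m = 23  # -> m = 23
val = m + 3  # -> val = 26
n = m * 2 - 3  # -> n = 43
m = val + n  # -> m = 69
val = m - val  # -> val = 43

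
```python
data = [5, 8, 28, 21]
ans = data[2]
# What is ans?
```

Trace (tracking ans):
data = [5, 8, 28, 21]  # -> data = [5, 8, 28, 21]
ans = data[2]  # -> ans = 28

Answer: 28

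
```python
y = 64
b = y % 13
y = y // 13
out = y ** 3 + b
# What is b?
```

Answer: 12

Derivation:
Trace (tracking b):
y = 64  # -> y = 64
b = y % 13  # -> b = 12
y = y // 13  # -> y = 4
out = y ** 3 + b  # -> out = 76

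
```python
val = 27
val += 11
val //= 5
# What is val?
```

Answer: 7

Derivation:
Trace (tracking val):
val = 27  # -> val = 27
val += 11  # -> val = 38
val //= 5  # -> val = 7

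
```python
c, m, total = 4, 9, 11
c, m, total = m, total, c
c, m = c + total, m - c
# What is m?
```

Trace (tracking m):
c, m, total = (4, 9, 11)  # -> c = 4, m = 9, total = 11
c, m, total = (m, total, c)  # -> c = 9, m = 11, total = 4
c, m = (c + total, m - c)  # -> c = 13, m = 2

Answer: 2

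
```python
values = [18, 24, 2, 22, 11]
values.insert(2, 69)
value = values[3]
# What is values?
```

Answer: [18, 24, 69, 2, 22, 11]

Derivation:
Trace (tracking values):
values = [18, 24, 2, 22, 11]  # -> values = [18, 24, 2, 22, 11]
values.insert(2, 69)  # -> values = [18, 24, 69, 2, 22, 11]
value = values[3]  # -> value = 2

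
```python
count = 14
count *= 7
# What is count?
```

Trace (tracking count):
count = 14  # -> count = 14
count *= 7  # -> count = 98

Answer: 98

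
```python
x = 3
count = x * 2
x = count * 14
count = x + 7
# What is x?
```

Answer: 84

Derivation:
Trace (tracking x):
x = 3  # -> x = 3
count = x * 2  # -> count = 6
x = count * 14  # -> x = 84
count = x + 7  # -> count = 91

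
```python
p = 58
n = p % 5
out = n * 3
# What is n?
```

Answer: 3

Derivation:
Trace (tracking n):
p = 58  # -> p = 58
n = p % 5  # -> n = 3
out = n * 3  # -> out = 9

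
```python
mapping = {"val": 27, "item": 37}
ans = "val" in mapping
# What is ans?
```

Trace (tracking ans):
mapping = {'val': 27, 'item': 37}  # -> mapping = {'val': 27, 'item': 37}
ans = 'val' in mapping  # -> ans = True

Answer: True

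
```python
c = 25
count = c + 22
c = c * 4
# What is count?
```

Answer: 47

Derivation:
Trace (tracking count):
c = 25  # -> c = 25
count = c + 22  # -> count = 47
c = c * 4  # -> c = 100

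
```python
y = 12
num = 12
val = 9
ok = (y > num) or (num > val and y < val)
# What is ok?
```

Answer: False

Derivation:
Trace (tracking ok):
y = 12  # -> y = 12
num = 12  # -> num = 12
val = 9  # -> val = 9
ok = y > num or (num > val and y < val)  # -> ok = False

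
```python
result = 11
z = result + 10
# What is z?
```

Trace (tracking z):
result = 11  # -> result = 11
z = result + 10  # -> z = 21

Answer: 21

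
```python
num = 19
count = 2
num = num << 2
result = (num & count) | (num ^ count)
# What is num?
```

Answer: 76

Derivation:
Trace (tracking num):
num = 19  # -> num = 19
count = 2  # -> count = 2
num = num << 2  # -> num = 76
result = num & count | num ^ count  # -> result = 78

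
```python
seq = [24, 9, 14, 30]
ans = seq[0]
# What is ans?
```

Trace (tracking ans):
seq = [24, 9, 14, 30]  # -> seq = [24, 9, 14, 30]
ans = seq[0]  # -> ans = 24

Answer: 24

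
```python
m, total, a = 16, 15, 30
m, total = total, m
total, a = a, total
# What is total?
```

Trace (tracking total):
m, total, a = (16, 15, 30)  # -> m = 16, total = 15, a = 30
m, total = (total, m)  # -> m = 15, total = 16
total, a = (a, total)  # -> total = 30, a = 16

Answer: 30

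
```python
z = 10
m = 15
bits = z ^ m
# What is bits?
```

Answer: 5

Derivation:
Trace (tracking bits):
z = 10  # -> z = 10
m = 15  # -> m = 15
bits = z ^ m  # -> bits = 5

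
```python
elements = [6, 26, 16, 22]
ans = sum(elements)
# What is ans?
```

Answer: 70

Derivation:
Trace (tracking ans):
elements = [6, 26, 16, 22]  # -> elements = [6, 26, 16, 22]
ans = sum(elements)  # -> ans = 70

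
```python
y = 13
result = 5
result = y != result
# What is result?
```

Answer: True

Derivation:
Trace (tracking result):
y = 13  # -> y = 13
result = 5  # -> result = 5
result = y != result  # -> result = True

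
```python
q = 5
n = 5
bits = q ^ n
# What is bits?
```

Trace (tracking bits):
q = 5  # -> q = 5
n = 5  # -> n = 5
bits = q ^ n  # -> bits = 0

Answer: 0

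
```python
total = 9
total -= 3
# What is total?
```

Trace (tracking total):
total = 9  # -> total = 9
total -= 3  # -> total = 6

Answer: 6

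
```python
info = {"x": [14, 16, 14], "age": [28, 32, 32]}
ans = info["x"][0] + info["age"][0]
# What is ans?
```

Trace (tracking ans):
info = {'x': [14, 16, 14], 'age': [28, 32, 32]}  # -> info = {'x': [14, 16, 14], 'age': [28, 32, 32]}
ans = info['x'][0] + info['age'][0]  # -> ans = 42

Answer: 42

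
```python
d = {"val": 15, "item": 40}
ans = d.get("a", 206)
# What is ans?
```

Answer: 206

Derivation:
Trace (tracking ans):
d = {'val': 15, 'item': 40}  # -> d = {'val': 15, 'item': 40}
ans = d.get('a', 206)  # -> ans = 206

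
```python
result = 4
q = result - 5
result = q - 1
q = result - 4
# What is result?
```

Answer: -2

Derivation:
Trace (tracking result):
result = 4  # -> result = 4
q = result - 5  # -> q = -1
result = q - 1  # -> result = -2
q = result - 4  # -> q = -6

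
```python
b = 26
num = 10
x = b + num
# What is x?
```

Trace (tracking x):
b = 26  # -> b = 26
num = 10  # -> num = 10
x = b + num  # -> x = 36

Answer: 36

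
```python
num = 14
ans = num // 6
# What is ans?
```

Answer: 2

Derivation:
Trace (tracking ans):
num = 14  # -> num = 14
ans = num // 6  # -> ans = 2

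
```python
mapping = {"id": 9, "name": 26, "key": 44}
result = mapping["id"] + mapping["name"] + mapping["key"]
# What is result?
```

Answer: 79

Derivation:
Trace (tracking result):
mapping = {'id': 9, 'name': 26, 'key': 44}  # -> mapping = {'id': 9, 'name': 26, 'key': 44}
result = mapping['id'] + mapping['name'] + mapping['key']  # -> result = 79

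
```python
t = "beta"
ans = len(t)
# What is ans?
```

Answer: 4

Derivation:
Trace (tracking ans):
t = 'beta'  # -> t = 'beta'
ans = len(t)  # -> ans = 4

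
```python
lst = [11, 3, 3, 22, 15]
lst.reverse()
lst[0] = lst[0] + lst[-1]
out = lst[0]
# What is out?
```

Trace (tracking out):
lst = [11, 3, 3, 22, 15]  # -> lst = [11, 3, 3, 22, 15]
lst.reverse()  # -> lst = [15, 22, 3, 3, 11]
lst[0] = lst[0] + lst[-1]  # -> lst = [26, 22, 3, 3, 11]
out = lst[0]  # -> out = 26

Answer: 26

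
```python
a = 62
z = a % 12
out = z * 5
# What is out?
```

Trace (tracking out):
a = 62  # -> a = 62
z = a % 12  # -> z = 2
out = z * 5  # -> out = 10

Answer: 10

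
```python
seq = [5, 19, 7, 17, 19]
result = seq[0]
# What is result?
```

Answer: 5

Derivation:
Trace (tracking result):
seq = [5, 19, 7, 17, 19]  # -> seq = [5, 19, 7, 17, 19]
result = seq[0]  # -> result = 5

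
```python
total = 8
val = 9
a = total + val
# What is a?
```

Answer: 17

Derivation:
Trace (tracking a):
total = 8  # -> total = 8
val = 9  # -> val = 9
a = total + val  # -> a = 17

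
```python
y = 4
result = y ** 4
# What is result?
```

Answer: 256

Derivation:
Trace (tracking result):
y = 4  # -> y = 4
result = y ** 4  # -> result = 256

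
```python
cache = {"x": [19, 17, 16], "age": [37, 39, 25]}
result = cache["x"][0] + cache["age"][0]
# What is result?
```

Trace (tracking result):
cache = {'x': [19, 17, 16], 'age': [37, 39, 25]}  # -> cache = {'x': [19, 17, 16], 'age': [37, 39, 25]}
result = cache['x'][0] + cache['age'][0]  # -> result = 56

Answer: 56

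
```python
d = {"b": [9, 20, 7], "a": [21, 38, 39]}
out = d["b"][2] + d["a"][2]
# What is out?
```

Answer: 46

Derivation:
Trace (tracking out):
d = {'b': [9, 20, 7], 'a': [21, 38, 39]}  # -> d = {'b': [9, 20, 7], 'a': [21, 38, 39]}
out = d['b'][2] + d['a'][2]  # -> out = 46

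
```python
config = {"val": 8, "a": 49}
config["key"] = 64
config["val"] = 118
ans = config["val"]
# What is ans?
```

Answer: 118

Derivation:
Trace (tracking ans):
config = {'val': 8, 'a': 49}  # -> config = {'val': 8, 'a': 49}
config['key'] = 64  # -> config = {'val': 8, 'a': 49, 'key': 64}
config['val'] = 118  # -> config = {'val': 118, 'a': 49, 'key': 64}
ans = config['val']  # -> ans = 118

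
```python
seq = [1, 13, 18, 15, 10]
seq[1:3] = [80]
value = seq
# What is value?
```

Answer: [1, 80, 15, 10]

Derivation:
Trace (tracking value):
seq = [1, 13, 18, 15, 10]  # -> seq = [1, 13, 18, 15, 10]
seq[1:3] = [80]  # -> seq = [1, 80, 15, 10]
value = seq  # -> value = [1, 80, 15, 10]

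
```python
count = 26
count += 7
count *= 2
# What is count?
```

Answer: 66

Derivation:
Trace (tracking count):
count = 26  # -> count = 26
count += 7  # -> count = 33
count *= 2  # -> count = 66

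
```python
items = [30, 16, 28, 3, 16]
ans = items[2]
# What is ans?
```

Trace (tracking ans):
items = [30, 16, 28, 3, 16]  # -> items = [30, 16, 28, 3, 16]
ans = items[2]  # -> ans = 28

Answer: 28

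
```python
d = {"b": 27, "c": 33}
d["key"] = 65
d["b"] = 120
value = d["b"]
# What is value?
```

Answer: 120

Derivation:
Trace (tracking value):
d = {'b': 27, 'c': 33}  # -> d = {'b': 27, 'c': 33}
d['key'] = 65  # -> d = {'b': 27, 'c': 33, 'key': 65}
d['b'] = 120  # -> d = {'b': 120, 'c': 33, 'key': 65}
value = d['b']  # -> value = 120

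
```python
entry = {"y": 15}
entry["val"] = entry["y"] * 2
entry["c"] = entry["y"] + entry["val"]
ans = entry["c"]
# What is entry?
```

Trace (tracking entry):
entry = {'y': 15}  # -> entry = {'y': 15}
entry['val'] = entry['y'] * 2  # -> entry = {'y': 15, 'val': 30}
entry['c'] = entry['y'] + entry['val']  # -> entry = {'y': 15, 'val': 30, 'c': 45}
ans = entry['c']  # -> ans = 45

Answer: {'y': 15, 'val': 30, 'c': 45}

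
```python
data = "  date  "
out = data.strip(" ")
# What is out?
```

Answer: 'date'

Derivation:
Trace (tracking out):
data = '  date  '  # -> data = '  date  '
out = data.strip(' ')  # -> out = 'date'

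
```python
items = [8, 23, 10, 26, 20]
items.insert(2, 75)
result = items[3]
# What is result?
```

Trace (tracking result):
items = [8, 23, 10, 26, 20]  # -> items = [8, 23, 10, 26, 20]
items.insert(2, 75)  # -> items = [8, 23, 75, 10, 26, 20]
result = items[3]  # -> result = 10

Answer: 10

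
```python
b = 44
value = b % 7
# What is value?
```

Answer: 2

Derivation:
Trace (tracking value):
b = 44  # -> b = 44
value = b % 7  # -> value = 2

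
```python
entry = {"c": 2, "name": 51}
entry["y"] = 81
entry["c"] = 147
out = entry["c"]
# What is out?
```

Answer: 147

Derivation:
Trace (tracking out):
entry = {'c': 2, 'name': 51}  # -> entry = {'c': 2, 'name': 51}
entry['y'] = 81  # -> entry = {'c': 2, 'name': 51, 'y': 81}
entry['c'] = 147  # -> entry = {'c': 147, 'name': 51, 'y': 81}
out = entry['c']  # -> out = 147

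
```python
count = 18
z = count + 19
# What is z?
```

Trace (tracking z):
count = 18  # -> count = 18
z = count + 19  # -> z = 37

Answer: 37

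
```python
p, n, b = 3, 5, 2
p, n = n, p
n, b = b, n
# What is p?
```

Answer: 5

Derivation:
Trace (tracking p):
p, n, b = (3, 5, 2)  # -> p = 3, n = 5, b = 2
p, n = (n, p)  # -> p = 5, n = 3
n, b = (b, n)  # -> n = 2, b = 3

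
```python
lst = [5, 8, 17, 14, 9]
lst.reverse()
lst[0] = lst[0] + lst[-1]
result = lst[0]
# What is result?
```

Answer: 14

Derivation:
Trace (tracking result):
lst = [5, 8, 17, 14, 9]  # -> lst = [5, 8, 17, 14, 9]
lst.reverse()  # -> lst = [9, 14, 17, 8, 5]
lst[0] = lst[0] + lst[-1]  # -> lst = [14, 14, 17, 8, 5]
result = lst[0]  # -> result = 14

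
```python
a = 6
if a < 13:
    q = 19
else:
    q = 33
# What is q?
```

Answer: 19

Derivation:
Trace (tracking q):
a = 6  # -> a = 6
if a < 13:  # condition is True
    q = 19  # -> q = 19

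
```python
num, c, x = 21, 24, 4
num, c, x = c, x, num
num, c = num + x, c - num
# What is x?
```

Trace (tracking x):
num, c, x = (21, 24, 4)  # -> num = 21, c = 24, x = 4
num, c, x = (c, x, num)  # -> num = 24, c = 4, x = 21
num, c = (num + x, c - num)  # -> num = 45, c = -20

Answer: 21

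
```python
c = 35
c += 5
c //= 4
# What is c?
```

Answer: 10

Derivation:
Trace (tracking c):
c = 35  # -> c = 35
c += 5  # -> c = 40
c //= 4  # -> c = 10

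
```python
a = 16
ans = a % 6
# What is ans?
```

Answer: 4

Derivation:
Trace (tracking ans):
a = 16  # -> a = 16
ans = a % 6  # -> ans = 4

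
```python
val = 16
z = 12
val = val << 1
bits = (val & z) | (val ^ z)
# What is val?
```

Trace (tracking val):
val = 16  # -> val = 16
z = 12  # -> z = 12
val = val << 1  # -> val = 32
bits = val & z | val ^ z  # -> bits = 44

Answer: 32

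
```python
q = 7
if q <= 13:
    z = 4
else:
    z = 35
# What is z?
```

Trace (tracking z):
q = 7  # -> q = 7
if q <= 13:  # condition is True
    z = 4  # -> z = 4

Answer: 4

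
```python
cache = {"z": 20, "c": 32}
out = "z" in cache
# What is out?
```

Trace (tracking out):
cache = {'z': 20, 'c': 32}  # -> cache = {'z': 20, 'c': 32}
out = 'z' in cache  # -> out = True

Answer: True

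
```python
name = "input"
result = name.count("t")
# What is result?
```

Answer: 1

Derivation:
Trace (tracking result):
name = 'input'  # -> name = 'input'
result = name.count('t')  # -> result = 1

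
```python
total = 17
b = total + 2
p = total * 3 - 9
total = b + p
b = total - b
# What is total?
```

Answer: 61

Derivation:
Trace (tracking total):
total = 17  # -> total = 17
b = total + 2  # -> b = 19
p = total * 3 - 9  # -> p = 42
total = b + p  # -> total = 61
b = total - b  # -> b = 42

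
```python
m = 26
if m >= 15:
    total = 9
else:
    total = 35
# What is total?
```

Answer: 9

Derivation:
Trace (tracking total):
m = 26  # -> m = 26
if m >= 15:  # condition is True
    total = 9  # -> total = 9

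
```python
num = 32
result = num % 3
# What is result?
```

Answer: 2

Derivation:
Trace (tracking result):
num = 32  # -> num = 32
result = num % 3  # -> result = 2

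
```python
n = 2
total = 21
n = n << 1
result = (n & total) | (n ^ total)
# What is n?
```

Trace (tracking n):
n = 2  # -> n = 2
total = 21  # -> total = 21
n = n << 1  # -> n = 4
result = n & total | n ^ total  # -> result = 21

Answer: 4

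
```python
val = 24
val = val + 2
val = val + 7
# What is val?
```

Answer: 33

Derivation:
Trace (tracking val):
val = 24  # -> val = 24
val = val + 2  # -> val = 26
val = val + 7  # -> val = 33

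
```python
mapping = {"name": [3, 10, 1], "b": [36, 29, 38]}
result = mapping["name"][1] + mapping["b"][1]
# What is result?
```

Trace (tracking result):
mapping = {'name': [3, 10, 1], 'b': [36, 29, 38]}  # -> mapping = {'name': [3, 10, 1], 'b': [36, 29, 38]}
result = mapping['name'][1] + mapping['b'][1]  # -> result = 39

Answer: 39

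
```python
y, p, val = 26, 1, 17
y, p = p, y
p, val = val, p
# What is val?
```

Trace (tracking val):
y, p, val = (26, 1, 17)  # -> y = 26, p = 1, val = 17
y, p = (p, y)  # -> y = 1, p = 26
p, val = (val, p)  # -> p = 17, val = 26

Answer: 26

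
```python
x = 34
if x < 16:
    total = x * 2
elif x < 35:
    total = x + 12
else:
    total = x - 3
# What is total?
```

Trace (tracking total):
x = 34  # -> x = 34
if x < 16:  # condition is False
elif x < 35:  # condition is True
    total = x + 12  # -> total = 46

Answer: 46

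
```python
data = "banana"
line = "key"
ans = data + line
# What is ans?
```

Trace (tracking ans):
data = 'banana'  # -> data = 'banana'
line = 'key'  # -> line = 'key'
ans = data + line  # -> ans = 'bananakey'

Answer: 'bananakey'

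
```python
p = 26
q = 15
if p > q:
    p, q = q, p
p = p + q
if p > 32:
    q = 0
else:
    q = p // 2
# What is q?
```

Answer: 0

Derivation:
Trace (tracking q):
p = 26  # -> p = 26
q = 15  # -> q = 15
if p > q:  # condition is True
    p, q = (q, p)  # -> p = 15, q = 26
p = p + q  # -> p = 41
if p > 32:  # condition is True
    q = 0  # -> q = 0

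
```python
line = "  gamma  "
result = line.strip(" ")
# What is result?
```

Answer: 'gamma'

Derivation:
Trace (tracking result):
line = '  gamma  '  # -> line = '  gamma  '
result = line.strip(' ')  # -> result = 'gamma'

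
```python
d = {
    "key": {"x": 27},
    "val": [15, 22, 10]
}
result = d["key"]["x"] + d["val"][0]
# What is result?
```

Trace (tracking result):
d = {'key': {'x': 27}, 'val': [15, 22, 10]}  # -> d = {'key': {'x': 27}, 'val': [15, 22, 10]}
result = d['key']['x'] + d['val'][0]  # -> result = 42

Answer: 42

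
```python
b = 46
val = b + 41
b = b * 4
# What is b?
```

Answer: 184

Derivation:
Trace (tracking b):
b = 46  # -> b = 46
val = b + 41  # -> val = 87
b = b * 4  # -> b = 184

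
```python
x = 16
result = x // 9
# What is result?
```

Trace (tracking result):
x = 16  # -> x = 16
result = x // 9  # -> result = 1

Answer: 1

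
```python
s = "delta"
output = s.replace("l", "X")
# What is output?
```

Answer: 'deXta'

Derivation:
Trace (tracking output):
s = 'delta'  # -> s = 'delta'
output = s.replace('l', 'X')  # -> output = 'deXta'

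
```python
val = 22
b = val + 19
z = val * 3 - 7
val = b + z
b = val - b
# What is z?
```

Trace (tracking z):
val = 22  # -> val = 22
b = val + 19  # -> b = 41
z = val * 3 - 7  # -> z = 59
val = b + z  # -> val = 100
b = val - b  # -> b = 59

Answer: 59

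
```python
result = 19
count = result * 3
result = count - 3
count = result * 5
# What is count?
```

Trace (tracking count):
result = 19  # -> result = 19
count = result * 3  # -> count = 57
result = count - 3  # -> result = 54
count = result * 5  # -> count = 270

Answer: 270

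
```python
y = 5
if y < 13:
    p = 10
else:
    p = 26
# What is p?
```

Answer: 10

Derivation:
Trace (tracking p):
y = 5  # -> y = 5
if y < 13:  # condition is True
    p = 10  # -> p = 10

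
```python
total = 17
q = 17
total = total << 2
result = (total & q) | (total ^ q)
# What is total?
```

Answer: 68

Derivation:
Trace (tracking total):
total = 17  # -> total = 17
q = 17  # -> q = 17
total = total << 2  # -> total = 68
result = total & q | total ^ q  # -> result = 85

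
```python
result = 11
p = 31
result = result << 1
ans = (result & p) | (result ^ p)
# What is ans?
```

Answer: 31

Derivation:
Trace (tracking ans):
result = 11  # -> result = 11
p = 31  # -> p = 31
result = result << 1  # -> result = 22
ans = result & p | result ^ p  # -> ans = 31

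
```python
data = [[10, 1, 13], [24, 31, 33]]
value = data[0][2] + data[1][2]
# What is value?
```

Answer: 46

Derivation:
Trace (tracking value):
data = [[10, 1, 13], [24, 31, 33]]  # -> data = [[10, 1, 13], [24, 31, 33]]
value = data[0][2] + data[1][2]  # -> value = 46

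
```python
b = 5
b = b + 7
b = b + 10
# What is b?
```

Trace (tracking b):
b = 5  # -> b = 5
b = b + 7  # -> b = 12
b = b + 10  # -> b = 22

Answer: 22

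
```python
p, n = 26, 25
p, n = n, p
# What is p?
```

Answer: 25

Derivation:
Trace (tracking p):
p, n = (26, 25)  # -> p = 26, n = 25
p, n = (n, p)  # -> p = 25, n = 26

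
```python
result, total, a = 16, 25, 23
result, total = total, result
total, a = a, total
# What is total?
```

Answer: 23

Derivation:
Trace (tracking total):
result, total, a = (16, 25, 23)  # -> result = 16, total = 25, a = 23
result, total = (total, result)  # -> result = 25, total = 16
total, a = (a, total)  # -> total = 23, a = 16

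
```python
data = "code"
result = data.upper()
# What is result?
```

Answer: 'CODE'

Derivation:
Trace (tracking result):
data = 'code'  # -> data = 'code'
result = data.upper()  # -> result = 'CODE'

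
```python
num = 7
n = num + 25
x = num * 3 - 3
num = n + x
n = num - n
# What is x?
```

Answer: 18

Derivation:
Trace (tracking x):
num = 7  # -> num = 7
n = num + 25  # -> n = 32
x = num * 3 - 3  # -> x = 18
num = n + x  # -> num = 50
n = num - n  # -> n = 18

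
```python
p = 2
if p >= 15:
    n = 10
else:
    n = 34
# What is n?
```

Answer: 34

Derivation:
Trace (tracking n):
p = 2  # -> p = 2
if p >= 15:  # condition is False
else:
    n = 34  # -> n = 34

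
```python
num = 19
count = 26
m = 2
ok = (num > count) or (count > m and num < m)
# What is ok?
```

Answer: False

Derivation:
Trace (tracking ok):
num = 19  # -> num = 19
count = 26  # -> count = 26
m = 2  # -> m = 2
ok = num > count or (count > m and num < m)  # -> ok = False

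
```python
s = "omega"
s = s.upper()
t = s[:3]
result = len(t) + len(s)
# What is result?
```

Trace (tracking result):
s = 'omega'  # -> s = 'omega'
s = s.upper()  # -> s = 'OMEGA'
t = s[:3]  # -> t = 'OME'
result = len(t) + len(s)  # -> result = 8

Answer: 8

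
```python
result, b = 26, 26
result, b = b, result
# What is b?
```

Answer: 26

Derivation:
Trace (tracking b):
result, b = (26, 26)  # -> result = 26, b = 26
result, b = (b, result)  # -> result = 26, b = 26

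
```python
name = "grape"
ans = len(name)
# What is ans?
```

Trace (tracking ans):
name = 'grape'  # -> name = 'grape'
ans = len(name)  # -> ans = 5

Answer: 5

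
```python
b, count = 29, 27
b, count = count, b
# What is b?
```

Trace (tracking b):
b, count = (29, 27)  # -> b = 29, count = 27
b, count = (count, b)  # -> b = 27, count = 29

Answer: 27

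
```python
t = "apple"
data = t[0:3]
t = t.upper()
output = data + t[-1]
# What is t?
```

Trace (tracking t):
t = 'apple'  # -> t = 'apple'
data = t[0:3]  # -> data = 'app'
t = t.upper()  # -> t = 'APPLE'
output = data + t[-1]  # -> output = 'appE'

Answer: 'APPLE'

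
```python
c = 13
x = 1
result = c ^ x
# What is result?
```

Trace (tracking result):
c = 13  # -> c = 13
x = 1  # -> x = 1
result = c ^ x  # -> result = 12

Answer: 12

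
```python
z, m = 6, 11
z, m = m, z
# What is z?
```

Answer: 11

Derivation:
Trace (tracking z):
z, m = (6, 11)  # -> z = 6, m = 11
z, m = (m, z)  # -> z = 11, m = 6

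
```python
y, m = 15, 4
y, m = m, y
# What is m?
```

Trace (tracking m):
y, m = (15, 4)  # -> y = 15, m = 4
y, m = (m, y)  # -> y = 4, m = 15

Answer: 15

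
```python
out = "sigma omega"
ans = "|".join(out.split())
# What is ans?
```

Answer: 'sigma|omega'

Derivation:
Trace (tracking ans):
out = 'sigma omega'  # -> out = 'sigma omega'
ans = '|'.join(out.split())  # -> ans = 'sigma|omega'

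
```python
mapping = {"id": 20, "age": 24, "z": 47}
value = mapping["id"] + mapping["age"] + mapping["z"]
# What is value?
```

Answer: 91

Derivation:
Trace (tracking value):
mapping = {'id': 20, 'age': 24, 'z': 47}  # -> mapping = {'id': 20, 'age': 24, 'z': 47}
value = mapping['id'] + mapping['age'] + mapping['z']  # -> value = 91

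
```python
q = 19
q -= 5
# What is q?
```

Trace (tracking q):
q = 19  # -> q = 19
q -= 5  # -> q = 14

Answer: 14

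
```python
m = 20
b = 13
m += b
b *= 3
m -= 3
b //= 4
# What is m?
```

Answer: 30

Derivation:
Trace (tracking m):
m = 20  # -> m = 20
b = 13  # -> b = 13
m += b  # -> m = 33
b *= 3  # -> b = 39
m -= 3  # -> m = 30
b //= 4  # -> b = 9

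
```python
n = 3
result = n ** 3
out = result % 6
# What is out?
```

Answer: 3

Derivation:
Trace (tracking out):
n = 3  # -> n = 3
result = n ** 3  # -> result = 27
out = result % 6  # -> out = 3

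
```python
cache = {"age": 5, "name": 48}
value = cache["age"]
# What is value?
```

Trace (tracking value):
cache = {'age': 5, 'name': 48}  # -> cache = {'age': 5, 'name': 48}
value = cache['age']  # -> value = 5

Answer: 5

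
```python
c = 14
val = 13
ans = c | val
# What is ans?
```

Trace (tracking ans):
c = 14  # -> c = 14
val = 13  # -> val = 13
ans = c | val  # -> ans = 15

Answer: 15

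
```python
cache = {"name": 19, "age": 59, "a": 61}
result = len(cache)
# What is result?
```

Answer: 3

Derivation:
Trace (tracking result):
cache = {'name': 19, 'age': 59, 'a': 61}  # -> cache = {'name': 19, 'age': 59, 'a': 61}
result = len(cache)  # -> result = 3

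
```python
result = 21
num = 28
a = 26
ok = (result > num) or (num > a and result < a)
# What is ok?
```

Trace (tracking ok):
result = 21  # -> result = 21
num = 28  # -> num = 28
a = 26  # -> a = 26
ok = result > num or (num > a and result < a)  # -> ok = True

Answer: True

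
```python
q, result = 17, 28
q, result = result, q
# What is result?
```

Answer: 17

Derivation:
Trace (tracking result):
q, result = (17, 28)  # -> q = 17, result = 28
q, result = (result, q)  # -> q = 28, result = 17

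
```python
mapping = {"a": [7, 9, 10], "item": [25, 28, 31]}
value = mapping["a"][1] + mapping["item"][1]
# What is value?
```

Answer: 37

Derivation:
Trace (tracking value):
mapping = {'a': [7, 9, 10], 'item': [25, 28, 31]}  # -> mapping = {'a': [7, 9, 10], 'item': [25, 28, 31]}
value = mapping['a'][1] + mapping['item'][1]  # -> value = 37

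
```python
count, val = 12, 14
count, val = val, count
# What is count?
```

Answer: 14

Derivation:
Trace (tracking count):
count, val = (12, 14)  # -> count = 12, val = 14
count, val = (val, count)  # -> count = 14, val = 12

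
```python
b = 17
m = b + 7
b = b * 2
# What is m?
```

Answer: 24

Derivation:
Trace (tracking m):
b = 17  # -> b = 17
m = b + 7  # -> m = 24
b = b * 2  # -> b = 34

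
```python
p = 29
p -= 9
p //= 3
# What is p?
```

Answer: 6

Derivation:
Trace (tracking p):
p = 29  # -> p = 29
p -= 9  # -> p = 20
p //= 3  # -> p = 6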